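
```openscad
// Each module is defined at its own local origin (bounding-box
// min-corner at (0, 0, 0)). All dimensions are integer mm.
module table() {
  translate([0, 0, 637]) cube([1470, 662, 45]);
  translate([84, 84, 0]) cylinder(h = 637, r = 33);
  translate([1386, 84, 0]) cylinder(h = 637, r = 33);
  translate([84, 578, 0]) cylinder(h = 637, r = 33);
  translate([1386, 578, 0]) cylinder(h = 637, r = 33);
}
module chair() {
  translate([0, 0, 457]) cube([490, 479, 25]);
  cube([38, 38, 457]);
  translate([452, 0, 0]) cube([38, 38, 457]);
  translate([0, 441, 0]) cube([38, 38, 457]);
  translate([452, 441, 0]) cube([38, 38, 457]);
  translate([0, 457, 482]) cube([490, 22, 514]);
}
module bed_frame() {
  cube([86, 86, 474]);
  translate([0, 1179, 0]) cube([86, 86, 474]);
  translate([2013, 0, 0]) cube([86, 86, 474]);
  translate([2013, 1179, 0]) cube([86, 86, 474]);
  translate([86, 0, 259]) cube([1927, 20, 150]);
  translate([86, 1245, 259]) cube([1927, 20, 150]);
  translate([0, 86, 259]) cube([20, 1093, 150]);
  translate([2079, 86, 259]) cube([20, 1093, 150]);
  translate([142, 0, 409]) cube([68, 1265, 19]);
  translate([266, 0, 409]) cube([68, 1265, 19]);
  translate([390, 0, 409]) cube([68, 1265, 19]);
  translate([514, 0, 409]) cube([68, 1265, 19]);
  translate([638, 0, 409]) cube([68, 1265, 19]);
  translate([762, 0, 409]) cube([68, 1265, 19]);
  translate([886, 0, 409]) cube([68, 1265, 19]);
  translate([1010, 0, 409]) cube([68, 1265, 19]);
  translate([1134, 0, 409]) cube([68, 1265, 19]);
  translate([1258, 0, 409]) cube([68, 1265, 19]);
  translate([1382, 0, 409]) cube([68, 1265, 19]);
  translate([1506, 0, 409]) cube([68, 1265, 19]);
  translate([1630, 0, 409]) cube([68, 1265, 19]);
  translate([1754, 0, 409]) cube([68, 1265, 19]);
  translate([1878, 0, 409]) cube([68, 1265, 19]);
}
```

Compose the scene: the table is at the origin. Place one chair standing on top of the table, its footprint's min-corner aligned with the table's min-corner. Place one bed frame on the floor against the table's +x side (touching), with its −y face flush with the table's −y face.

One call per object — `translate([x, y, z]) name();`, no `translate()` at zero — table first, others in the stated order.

table();
translate([0, 0, 682]) chair();
translate([1470, 0, 0]) bed_frame();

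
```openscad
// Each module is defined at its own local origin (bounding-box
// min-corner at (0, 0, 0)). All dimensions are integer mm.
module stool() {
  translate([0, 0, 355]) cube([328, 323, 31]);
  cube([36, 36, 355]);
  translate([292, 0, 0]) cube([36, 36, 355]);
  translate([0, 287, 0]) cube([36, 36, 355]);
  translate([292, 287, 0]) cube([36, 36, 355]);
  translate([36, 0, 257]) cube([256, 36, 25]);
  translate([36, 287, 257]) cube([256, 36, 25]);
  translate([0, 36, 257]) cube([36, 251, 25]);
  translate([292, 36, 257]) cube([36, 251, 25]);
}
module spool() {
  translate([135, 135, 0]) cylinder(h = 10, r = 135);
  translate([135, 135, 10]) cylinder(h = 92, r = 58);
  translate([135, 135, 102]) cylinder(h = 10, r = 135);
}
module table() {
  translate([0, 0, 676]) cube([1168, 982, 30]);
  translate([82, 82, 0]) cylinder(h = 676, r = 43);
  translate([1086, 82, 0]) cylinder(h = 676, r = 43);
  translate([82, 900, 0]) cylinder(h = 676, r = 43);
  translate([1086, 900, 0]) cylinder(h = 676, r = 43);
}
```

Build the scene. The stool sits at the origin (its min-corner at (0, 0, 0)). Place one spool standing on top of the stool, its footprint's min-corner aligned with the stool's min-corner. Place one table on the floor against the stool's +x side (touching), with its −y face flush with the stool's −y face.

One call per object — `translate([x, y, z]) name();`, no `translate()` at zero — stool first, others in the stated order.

stool();
translate([0, 0, 386]) spool();
translate([328, 0, 0]) table();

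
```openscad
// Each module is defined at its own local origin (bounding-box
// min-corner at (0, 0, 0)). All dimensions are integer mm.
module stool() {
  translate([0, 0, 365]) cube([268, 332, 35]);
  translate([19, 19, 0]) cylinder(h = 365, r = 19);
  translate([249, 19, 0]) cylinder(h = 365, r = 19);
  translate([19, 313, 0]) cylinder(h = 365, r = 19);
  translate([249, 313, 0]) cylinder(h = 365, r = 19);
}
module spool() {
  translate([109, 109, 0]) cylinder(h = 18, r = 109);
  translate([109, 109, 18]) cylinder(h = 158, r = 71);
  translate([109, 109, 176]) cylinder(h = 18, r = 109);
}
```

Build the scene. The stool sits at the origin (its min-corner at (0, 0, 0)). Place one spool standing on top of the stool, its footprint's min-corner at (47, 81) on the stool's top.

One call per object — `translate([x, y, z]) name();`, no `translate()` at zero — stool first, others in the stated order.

stool();
translate([47, 81, 400]) spool();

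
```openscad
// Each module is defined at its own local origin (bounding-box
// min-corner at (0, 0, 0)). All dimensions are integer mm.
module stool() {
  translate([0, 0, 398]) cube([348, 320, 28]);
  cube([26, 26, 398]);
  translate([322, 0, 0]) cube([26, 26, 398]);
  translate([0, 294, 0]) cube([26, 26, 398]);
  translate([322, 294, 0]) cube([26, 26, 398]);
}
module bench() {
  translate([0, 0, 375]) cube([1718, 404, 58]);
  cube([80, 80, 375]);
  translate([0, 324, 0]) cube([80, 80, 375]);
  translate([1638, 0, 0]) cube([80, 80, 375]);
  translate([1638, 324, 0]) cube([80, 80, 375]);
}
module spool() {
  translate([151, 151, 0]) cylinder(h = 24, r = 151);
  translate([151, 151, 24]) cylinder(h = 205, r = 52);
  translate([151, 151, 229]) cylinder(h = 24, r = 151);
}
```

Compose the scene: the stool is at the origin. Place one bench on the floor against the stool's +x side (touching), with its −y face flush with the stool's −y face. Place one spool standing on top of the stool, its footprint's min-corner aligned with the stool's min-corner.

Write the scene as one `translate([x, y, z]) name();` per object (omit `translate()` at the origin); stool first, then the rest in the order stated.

stool();
translate([348, 0, 0]) bench();
translate([0, 0, 426]) spool();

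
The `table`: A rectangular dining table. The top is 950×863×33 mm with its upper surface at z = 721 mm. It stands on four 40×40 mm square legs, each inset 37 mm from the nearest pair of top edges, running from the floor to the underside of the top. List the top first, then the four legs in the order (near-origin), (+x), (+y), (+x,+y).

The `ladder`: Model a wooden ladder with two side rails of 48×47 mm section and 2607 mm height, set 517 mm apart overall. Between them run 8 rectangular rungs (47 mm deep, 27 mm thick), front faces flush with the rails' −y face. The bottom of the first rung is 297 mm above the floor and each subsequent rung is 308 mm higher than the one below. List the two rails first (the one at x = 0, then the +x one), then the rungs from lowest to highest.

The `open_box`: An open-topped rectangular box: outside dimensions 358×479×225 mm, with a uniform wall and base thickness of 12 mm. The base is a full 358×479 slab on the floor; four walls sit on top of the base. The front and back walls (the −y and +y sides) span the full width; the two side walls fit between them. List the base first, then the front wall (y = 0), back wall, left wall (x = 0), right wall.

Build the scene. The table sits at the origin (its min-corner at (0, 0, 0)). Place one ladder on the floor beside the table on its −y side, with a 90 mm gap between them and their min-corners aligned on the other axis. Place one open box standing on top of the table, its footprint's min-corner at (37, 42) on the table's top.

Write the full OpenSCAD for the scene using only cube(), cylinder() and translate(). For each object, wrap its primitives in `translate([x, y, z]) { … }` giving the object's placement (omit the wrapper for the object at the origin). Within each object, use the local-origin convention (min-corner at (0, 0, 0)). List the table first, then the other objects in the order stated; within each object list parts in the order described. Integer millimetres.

translate([0, 0, 688]) cube([950, 863, 33]);
translate([37, 37, 0]) cube([40, 40, 688]);
translate([873, 37, 0]) cube([40, 40, 688]);
translate([37, 786, 0]) cube([40, 40, 688]);
translate([873, 786, 0]) cube([40, 40, 688]);
translate([0, -137, 0]) {
  cube([48, 47, 2607]);
  translate([469, 0, 0]) cube([48, 47, 2607]);
  translate([48, 0, 297]) cube([421, 47, 27]);
  translate([48, 0, 605]) cube([421, 47, 27]);
  translate([48, 0, 913]) cube([421, 47, 27]);
  translate([48, 0, 1221]) cube([421, 47, 27]);
  translate([48, 0, 1529]) cube([421, 47, 27]);
  translate([48, 0, 1837]) cube([421, 47, 27]);
  translate([48, 0, 2145]) cube([421, 47, 27]);
  translate([48, 0, 2453]) cube([421, 47, 27]);
}
translate([37, 42, 721]) {
  cube([358, 479, 12]);
  translate([0, 0, 12]) cube([358, 12, 213]);
  translate([0, 467, 12]) cube([358, 12, 213]);
  translate([0, 12, 12]) cube([12, 455, 213]);
  translate([346, 12, 12]) cube([12, 455, 213]);
}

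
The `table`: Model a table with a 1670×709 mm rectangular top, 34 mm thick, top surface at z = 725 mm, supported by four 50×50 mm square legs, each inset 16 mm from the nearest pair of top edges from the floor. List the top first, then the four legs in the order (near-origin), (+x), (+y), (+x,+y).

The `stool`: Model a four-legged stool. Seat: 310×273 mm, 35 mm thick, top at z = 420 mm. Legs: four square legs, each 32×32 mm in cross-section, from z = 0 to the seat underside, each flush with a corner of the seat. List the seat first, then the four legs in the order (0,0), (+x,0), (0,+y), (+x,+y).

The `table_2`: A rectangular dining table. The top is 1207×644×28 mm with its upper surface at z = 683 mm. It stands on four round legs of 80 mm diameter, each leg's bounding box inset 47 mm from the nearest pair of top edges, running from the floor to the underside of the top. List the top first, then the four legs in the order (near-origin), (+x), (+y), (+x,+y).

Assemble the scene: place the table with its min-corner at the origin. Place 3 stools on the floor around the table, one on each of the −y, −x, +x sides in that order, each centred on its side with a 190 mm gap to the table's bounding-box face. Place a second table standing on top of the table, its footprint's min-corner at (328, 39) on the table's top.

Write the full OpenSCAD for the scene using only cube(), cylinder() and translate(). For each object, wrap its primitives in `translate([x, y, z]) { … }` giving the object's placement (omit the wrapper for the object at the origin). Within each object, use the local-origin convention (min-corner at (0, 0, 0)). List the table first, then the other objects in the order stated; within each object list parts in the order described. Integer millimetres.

translate([0, 0, 691]) cube([1670, 709, 34]);
translate([16, 16, 0]) cube([50, 50, 691]);
translate([1604, 16, 0]) cube([50, 50, 691]);
translate([16, 643, 0]) cube([50, 50, 691]);
translate([1604, 643, 0]) cube([50, 50, 691]);
translate([680, -463, 0]) {
  translate([0, 0, 385]) cube([310, 273, 35]);
  cube([32, 32, 385]);
  translate([278, 0, 0]) cube([32, 32, 385]);
  translate([0, 241, 0]) cube([32, 32, 385]);
  translate([278, 241, 0]) cube([32, 32, 385]);
}
translate([-500, 218, 0]) {
  translate([0, 0, 385]) cube([310, 273, 35]);
  cube([32, 32, 385]);
  translate([278, 0, 0]) cube([32, 32, 385]);
  translate([0, 241, 0]) cube([32, 32, 385]);
  translate([278, 241, 0]) cube([32, 32, 385]);
}
translate([1860, 218, 0]) {
  translate([0, 0, 385]) cube([310, 273, 35]);
  cube([32, 32, 385]);
  translate([278, 0, 0]) cube([32, 32, 385]);
  translate([0, 241, 0]) cube([32, 32, 385]);
  translate([278, 241, 0]) cube([32, 32, 385]);
}
translate([328, 39, 725]) {
  translate([0, 0, 655]) cube([1207, 644, 28]);
  translate([87, 87, 0]) cylinder(h = 655, r = 40);
  translate([1120, 87, 0]) cylinder(h = 655, r = 40);
  translate([87, 557, 0]) cylinder(h = 655, r = 40);
  translate([1120, 557, 0]) cylinder(h = 655, r = 40);
}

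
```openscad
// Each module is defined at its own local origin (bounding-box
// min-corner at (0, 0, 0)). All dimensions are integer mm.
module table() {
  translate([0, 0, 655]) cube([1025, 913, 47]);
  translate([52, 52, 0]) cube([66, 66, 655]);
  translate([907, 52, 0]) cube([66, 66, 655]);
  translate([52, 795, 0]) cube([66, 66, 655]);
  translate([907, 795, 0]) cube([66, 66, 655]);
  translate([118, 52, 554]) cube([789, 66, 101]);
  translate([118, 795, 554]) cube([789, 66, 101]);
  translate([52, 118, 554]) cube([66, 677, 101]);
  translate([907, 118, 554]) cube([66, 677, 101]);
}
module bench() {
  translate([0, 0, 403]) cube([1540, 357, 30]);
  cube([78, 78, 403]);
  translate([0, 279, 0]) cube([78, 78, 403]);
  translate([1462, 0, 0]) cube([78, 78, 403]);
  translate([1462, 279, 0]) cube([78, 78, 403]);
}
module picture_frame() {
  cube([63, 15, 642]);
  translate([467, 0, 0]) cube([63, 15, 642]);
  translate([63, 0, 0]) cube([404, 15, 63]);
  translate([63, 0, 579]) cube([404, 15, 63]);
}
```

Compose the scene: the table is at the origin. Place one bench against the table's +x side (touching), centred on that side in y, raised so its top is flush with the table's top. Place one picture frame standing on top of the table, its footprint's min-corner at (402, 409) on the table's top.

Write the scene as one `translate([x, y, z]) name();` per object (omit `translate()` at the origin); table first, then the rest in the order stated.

table();
translate([1025, 278, 269]) bench();
translate([402, 409, 702]) picture_frame();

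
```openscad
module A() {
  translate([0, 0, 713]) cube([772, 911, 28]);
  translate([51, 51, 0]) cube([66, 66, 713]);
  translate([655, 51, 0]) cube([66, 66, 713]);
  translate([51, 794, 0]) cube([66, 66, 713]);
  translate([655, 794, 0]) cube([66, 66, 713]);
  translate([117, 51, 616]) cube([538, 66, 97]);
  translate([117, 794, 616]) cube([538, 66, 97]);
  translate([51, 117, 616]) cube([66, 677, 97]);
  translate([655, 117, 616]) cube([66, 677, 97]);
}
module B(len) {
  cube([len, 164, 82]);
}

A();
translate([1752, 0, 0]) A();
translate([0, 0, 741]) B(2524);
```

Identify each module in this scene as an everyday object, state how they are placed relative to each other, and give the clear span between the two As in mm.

Second table starts at x = 1752; first ends at x = 772; clear span = 1752 − 772 = 980 mm.

A is a table. B is a beam. A beam spans the tops of two tables. The clear span between the two tables is 980 mm.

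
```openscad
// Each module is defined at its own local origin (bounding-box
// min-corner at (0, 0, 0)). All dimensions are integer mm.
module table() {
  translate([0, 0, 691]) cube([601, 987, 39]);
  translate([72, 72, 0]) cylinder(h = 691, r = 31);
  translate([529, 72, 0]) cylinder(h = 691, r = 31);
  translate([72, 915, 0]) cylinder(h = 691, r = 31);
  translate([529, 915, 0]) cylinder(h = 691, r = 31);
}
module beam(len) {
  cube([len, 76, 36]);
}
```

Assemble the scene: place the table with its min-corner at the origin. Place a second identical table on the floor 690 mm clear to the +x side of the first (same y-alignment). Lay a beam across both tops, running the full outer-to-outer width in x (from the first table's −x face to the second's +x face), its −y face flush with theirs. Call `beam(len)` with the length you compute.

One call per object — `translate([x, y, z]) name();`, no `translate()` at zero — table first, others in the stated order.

table();
translate([1291, 0, 0]) table();
translate([0, 0, 730]) beam(1892);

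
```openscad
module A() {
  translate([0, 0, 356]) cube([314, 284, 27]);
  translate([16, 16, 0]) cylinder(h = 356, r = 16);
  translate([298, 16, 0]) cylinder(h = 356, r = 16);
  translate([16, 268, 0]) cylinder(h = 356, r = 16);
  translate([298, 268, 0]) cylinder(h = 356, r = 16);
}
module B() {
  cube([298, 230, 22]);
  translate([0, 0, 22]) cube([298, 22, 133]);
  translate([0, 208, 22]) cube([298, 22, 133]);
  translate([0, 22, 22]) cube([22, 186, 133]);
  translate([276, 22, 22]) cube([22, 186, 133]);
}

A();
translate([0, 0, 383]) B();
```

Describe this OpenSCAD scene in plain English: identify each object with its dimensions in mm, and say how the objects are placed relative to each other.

A is a simple wooden stool: a rectangular seat 314 mm (x) by 284 mm (y), 27 mm thick, top face at z = 383 mm, on four round legs, each 32 mm in diameter. The legs rest on z = 0, each leg's axis is inset half a diameter from the nearest pair of seat edges (so the leg's bounding box is flush with the corner).

B is an open storage box with external size 298×230×155 mm and wall thickness 22 mm (the base is also 22 mm thick). The base covers the whole footprint; the four walls stand on the base, with the y-facing walls full-width and the x-facing walls fitting between their inner faces.

The open box is on top of the stool.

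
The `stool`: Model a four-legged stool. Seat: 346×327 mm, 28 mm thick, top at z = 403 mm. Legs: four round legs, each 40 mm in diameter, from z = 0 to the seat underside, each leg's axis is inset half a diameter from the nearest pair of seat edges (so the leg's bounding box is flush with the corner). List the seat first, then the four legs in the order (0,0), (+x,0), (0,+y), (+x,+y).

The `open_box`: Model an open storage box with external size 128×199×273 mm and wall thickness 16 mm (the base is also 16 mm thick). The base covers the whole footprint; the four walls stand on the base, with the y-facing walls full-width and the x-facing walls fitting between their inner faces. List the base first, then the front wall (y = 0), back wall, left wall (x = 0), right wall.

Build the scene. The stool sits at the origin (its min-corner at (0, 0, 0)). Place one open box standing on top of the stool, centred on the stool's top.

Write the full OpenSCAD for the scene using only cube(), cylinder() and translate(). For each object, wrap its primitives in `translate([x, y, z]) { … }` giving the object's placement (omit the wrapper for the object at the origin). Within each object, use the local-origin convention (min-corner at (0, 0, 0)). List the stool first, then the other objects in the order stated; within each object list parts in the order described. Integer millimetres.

translate([0, 0, 375]) cube([346, 327, 28]);
translate([20, 20, 0]) cylinder(h = 375, r = 20);
translate([326, 20, 0]) cylinder(h = 375, r = 20);
translate([20, 307, 0]) cylinder(h = 375, r = 20);
translate([326, 307, 0]) cylinder(h = 375, r = 20);
translate([109, 64, 403]) {
  cube([128, 199, 16]);
  translate([0, 0, 16]) cube([128, 16, 257]);
  translate([0, 183, 16]) cube([128, 16, 257]);
  translate([0, 16, 16]) cube([16, 167, 257]);
  translate([112, 16, 16]) cube([16, 167, 257]);
}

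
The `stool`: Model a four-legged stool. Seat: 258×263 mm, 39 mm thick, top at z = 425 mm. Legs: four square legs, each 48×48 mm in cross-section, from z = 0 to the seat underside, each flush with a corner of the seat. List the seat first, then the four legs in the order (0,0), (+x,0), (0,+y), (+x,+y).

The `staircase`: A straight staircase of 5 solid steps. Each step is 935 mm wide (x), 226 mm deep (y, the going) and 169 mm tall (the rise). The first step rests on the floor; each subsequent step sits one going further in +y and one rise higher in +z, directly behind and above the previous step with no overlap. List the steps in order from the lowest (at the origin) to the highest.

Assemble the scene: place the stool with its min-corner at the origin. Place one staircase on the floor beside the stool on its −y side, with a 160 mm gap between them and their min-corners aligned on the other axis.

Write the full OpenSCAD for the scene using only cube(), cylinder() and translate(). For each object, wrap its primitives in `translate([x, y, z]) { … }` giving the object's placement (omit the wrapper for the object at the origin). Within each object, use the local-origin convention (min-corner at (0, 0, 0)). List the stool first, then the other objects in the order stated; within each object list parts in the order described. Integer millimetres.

translate([0, 0, 386]) cube([258, 263, 39]);
cube([48, 48, 386]);
translate([210, 0, 0]) cube([48, 48, 386]);
translate([0, 215, 0]) cube([48, 48, 386]);
translate([210, 215, 0]) cube([48, 48, 386]);
translate([0, -1290, 0]) {
  cube([935, 226, 169]);
  translate([0, 226, 169]) cube([935, 226, 169]);
  translate([0, 452, 338]) cube([935, 226, 169]);
  translate([0, 678, 507]) cube([935, 226, 169]);
  translate([0, 904, 676]) cube([935, 226, 169]);
}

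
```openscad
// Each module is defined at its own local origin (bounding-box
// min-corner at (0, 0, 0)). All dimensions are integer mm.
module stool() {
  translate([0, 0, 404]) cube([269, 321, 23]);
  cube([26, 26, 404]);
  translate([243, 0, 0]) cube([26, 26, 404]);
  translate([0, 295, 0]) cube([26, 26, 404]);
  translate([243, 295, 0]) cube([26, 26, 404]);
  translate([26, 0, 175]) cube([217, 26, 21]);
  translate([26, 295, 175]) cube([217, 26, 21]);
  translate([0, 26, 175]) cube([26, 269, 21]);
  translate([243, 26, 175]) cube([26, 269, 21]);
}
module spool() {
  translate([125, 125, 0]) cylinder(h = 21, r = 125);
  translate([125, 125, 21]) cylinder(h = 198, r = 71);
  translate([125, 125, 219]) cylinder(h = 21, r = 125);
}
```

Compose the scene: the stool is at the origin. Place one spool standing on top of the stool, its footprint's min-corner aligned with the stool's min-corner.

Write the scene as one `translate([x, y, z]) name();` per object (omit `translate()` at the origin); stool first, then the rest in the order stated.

stool();
translate([0, 0, 427]) spool();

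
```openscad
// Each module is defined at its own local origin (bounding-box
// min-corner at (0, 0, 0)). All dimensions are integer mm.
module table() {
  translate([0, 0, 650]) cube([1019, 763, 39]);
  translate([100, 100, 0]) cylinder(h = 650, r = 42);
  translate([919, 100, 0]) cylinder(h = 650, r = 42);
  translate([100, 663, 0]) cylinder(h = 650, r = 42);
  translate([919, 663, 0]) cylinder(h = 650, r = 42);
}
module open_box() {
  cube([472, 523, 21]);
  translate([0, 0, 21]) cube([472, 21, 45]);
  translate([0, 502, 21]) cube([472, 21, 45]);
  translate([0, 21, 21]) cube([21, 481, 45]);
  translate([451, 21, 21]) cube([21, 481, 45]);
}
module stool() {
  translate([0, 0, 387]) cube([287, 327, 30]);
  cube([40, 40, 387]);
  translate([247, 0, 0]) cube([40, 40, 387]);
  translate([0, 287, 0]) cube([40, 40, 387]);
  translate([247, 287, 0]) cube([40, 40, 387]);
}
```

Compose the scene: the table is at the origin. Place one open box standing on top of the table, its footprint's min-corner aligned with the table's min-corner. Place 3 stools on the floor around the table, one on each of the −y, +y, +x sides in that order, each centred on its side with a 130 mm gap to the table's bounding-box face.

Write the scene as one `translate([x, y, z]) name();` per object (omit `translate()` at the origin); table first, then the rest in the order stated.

table();
translate([0, 0, 689]) open_box();
translate([366, -457, 0]) stool();
translate([366, 893, 0]) stool();
translate([1149, 218, 0]) stool();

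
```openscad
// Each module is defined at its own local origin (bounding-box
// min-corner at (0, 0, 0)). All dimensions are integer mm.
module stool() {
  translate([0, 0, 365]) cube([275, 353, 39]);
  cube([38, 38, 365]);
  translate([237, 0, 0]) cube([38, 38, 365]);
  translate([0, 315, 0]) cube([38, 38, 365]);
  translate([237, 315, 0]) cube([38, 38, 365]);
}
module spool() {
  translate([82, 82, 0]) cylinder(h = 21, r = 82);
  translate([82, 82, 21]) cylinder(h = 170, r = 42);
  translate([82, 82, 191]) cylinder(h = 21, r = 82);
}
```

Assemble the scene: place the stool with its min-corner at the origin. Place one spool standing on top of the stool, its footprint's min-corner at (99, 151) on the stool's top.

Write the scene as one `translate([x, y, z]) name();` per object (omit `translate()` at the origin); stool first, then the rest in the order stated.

stool();
translate([99, 151, 404]) spool();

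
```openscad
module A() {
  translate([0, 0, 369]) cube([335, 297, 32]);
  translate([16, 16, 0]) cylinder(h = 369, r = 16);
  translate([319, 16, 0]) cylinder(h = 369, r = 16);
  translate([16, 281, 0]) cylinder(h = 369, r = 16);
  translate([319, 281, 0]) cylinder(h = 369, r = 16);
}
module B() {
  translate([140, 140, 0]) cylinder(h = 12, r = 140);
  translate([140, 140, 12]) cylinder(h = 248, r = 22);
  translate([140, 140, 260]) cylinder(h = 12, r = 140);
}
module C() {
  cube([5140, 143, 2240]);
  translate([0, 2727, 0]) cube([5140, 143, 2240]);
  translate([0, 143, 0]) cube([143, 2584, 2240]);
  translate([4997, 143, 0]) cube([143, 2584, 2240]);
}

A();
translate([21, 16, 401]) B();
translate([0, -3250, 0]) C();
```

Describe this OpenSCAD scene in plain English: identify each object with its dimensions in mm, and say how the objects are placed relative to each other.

A is a simple wooden stool: a rectangular seat 335 mm (x) by 297 mm (y), 32 mm thick, top face at z = 401 mm, on four round legs, each 32 mm in diameter. The legs rest on z = 0, each leg's axis is inset half a diameter from the nearest pair of seat edges (so the leg's bounding box is flush with the corner).

B is a spool: two coaxial disc flanges of radius 140 mm and thickness 12 mm, joined by a core cylinder of radius 22 mm and height 248 mm. The lower flange rests on z = 0 and the three cylinders share a vertical axis.

C is a box-shaped house frame (walls only): outside footprint 5140×2870 mm, wall height 2240 mm, wall thickness 143 mm. The two y-facing walls run the full x-width; the two x-facing walls fit between the inner faces of the y-facing walls.

The spool is on top of the stool. The house frame is on the floor beside the stool on its −y side.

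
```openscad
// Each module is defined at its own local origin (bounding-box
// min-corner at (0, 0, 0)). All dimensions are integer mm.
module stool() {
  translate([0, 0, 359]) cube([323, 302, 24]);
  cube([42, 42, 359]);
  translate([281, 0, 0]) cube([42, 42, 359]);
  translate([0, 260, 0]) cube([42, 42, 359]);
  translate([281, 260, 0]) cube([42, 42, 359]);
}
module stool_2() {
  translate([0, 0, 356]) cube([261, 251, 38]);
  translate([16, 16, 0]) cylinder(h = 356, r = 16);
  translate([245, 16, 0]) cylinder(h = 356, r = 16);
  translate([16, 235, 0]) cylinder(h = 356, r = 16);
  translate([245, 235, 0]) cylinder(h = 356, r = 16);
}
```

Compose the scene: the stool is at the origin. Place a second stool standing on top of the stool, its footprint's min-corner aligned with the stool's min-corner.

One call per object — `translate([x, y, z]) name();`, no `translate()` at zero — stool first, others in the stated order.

stool();
translate([0, 0, 383]) stool_2();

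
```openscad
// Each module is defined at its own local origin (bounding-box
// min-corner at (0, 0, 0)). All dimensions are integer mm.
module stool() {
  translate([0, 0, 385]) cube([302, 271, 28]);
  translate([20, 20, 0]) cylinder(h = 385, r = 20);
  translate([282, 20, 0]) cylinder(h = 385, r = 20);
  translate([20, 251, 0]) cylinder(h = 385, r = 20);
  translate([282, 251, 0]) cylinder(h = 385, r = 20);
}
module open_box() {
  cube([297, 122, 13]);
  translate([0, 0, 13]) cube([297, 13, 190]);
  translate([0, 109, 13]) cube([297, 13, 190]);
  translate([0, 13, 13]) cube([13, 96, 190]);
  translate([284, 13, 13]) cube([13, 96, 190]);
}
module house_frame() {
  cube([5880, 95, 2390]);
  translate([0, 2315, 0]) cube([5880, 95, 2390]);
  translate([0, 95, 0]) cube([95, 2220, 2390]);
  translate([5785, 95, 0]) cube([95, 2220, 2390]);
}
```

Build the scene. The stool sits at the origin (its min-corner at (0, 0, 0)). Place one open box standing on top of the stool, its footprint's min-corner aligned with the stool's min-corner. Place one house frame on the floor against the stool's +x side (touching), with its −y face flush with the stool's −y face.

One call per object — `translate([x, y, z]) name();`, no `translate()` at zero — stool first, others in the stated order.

stool();
translate([0, 0, 413]) open_box();
translate([302, 0, 0]) house_frame();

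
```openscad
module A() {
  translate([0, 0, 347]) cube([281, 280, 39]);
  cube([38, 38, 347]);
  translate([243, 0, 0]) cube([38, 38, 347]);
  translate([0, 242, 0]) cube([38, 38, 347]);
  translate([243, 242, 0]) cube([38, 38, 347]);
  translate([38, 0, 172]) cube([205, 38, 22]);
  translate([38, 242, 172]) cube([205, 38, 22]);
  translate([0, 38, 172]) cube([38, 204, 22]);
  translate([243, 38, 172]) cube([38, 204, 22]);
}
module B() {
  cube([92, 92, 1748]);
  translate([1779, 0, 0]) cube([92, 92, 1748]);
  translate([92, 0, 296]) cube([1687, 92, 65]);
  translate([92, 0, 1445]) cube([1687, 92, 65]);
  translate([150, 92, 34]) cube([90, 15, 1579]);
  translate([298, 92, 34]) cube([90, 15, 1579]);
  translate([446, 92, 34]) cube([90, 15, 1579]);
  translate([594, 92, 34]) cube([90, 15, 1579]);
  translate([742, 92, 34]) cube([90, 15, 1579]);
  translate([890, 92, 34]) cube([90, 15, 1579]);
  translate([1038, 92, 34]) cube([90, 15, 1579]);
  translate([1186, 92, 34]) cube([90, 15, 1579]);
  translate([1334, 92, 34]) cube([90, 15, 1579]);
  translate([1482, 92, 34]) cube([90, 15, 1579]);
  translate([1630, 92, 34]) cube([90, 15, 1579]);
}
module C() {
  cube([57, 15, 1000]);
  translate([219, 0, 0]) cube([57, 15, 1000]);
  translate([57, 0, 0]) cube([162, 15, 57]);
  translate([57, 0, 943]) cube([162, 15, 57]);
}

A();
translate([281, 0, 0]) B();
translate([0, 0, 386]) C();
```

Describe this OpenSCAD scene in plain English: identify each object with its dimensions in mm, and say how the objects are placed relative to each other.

A is a four-legged stool. The seat is 281×280 mm, 39 mm thick, top at z = 386 mm. It stands on four square legs, each 38×38 mm in cross-section, from z = 0 to the seat underside, each flush with a corner of the seat. Four stretchers, 38 mm wide and 22 mm tall, connect adjacent legs with their undersides at z = 172 mm, each running between the inner faces of the legs it joins and aligned with the legs' outer faces on the other axis.

B is a fence section. Two 92×92 mm posts, 1748 mm tall, stand on the floor with a clear span of 1687 mm between their inner faces. Two horizontal rails of 92×65 mm section span the gap between the posts with their undersides at z = 296 mm and z = 1445 mm, flush with the posts' −y face. 11 pickets, each 90 mm wide, 15 mm thick and 1579 mm tall, are fixed to the +y face of the rails with their bottoms at z = 34 mm, evenly spaced across the span with equal gaps (rounded down to the nearest mm) at the −x end and between each pair — any rounding remainder accumulates at the +x end.

C is a picture frame with a 162×886 mm rectangular opening (x by z) and a uniform 57 mm border on every side. Frame depth is 15 mm along y. It is built from two vertical stiles running the full outside height and two horizontal rails spanning the gap between the stiles.

The fence section is against the stool's +x side, with their −y faces flush. The picture frame is on top of the stool.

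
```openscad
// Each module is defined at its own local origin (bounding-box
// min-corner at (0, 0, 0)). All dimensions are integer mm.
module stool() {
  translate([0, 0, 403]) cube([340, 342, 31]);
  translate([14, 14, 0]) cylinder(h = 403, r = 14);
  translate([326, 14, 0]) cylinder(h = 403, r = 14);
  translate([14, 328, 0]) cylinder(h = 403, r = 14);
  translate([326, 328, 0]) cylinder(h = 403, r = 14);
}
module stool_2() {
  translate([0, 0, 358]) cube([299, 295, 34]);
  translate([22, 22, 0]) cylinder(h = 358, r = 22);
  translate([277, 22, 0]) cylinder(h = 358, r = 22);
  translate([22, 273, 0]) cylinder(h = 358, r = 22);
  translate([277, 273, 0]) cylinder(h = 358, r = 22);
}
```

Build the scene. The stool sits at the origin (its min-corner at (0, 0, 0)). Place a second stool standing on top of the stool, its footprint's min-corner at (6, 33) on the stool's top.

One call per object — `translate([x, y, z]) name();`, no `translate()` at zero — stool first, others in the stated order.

stool();
translate([6, 33, 434]) stool_2();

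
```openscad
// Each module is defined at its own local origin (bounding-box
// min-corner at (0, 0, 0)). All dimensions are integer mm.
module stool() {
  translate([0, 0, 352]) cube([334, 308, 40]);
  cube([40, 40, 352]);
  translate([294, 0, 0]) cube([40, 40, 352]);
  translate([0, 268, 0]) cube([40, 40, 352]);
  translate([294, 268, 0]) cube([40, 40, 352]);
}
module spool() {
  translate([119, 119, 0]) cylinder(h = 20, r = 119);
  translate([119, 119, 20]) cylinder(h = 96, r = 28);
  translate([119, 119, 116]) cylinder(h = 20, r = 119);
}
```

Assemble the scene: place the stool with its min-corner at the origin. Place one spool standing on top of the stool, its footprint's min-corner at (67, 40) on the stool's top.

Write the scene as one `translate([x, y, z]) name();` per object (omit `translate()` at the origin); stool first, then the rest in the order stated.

stool();
translate([67, 40, 392]) spool();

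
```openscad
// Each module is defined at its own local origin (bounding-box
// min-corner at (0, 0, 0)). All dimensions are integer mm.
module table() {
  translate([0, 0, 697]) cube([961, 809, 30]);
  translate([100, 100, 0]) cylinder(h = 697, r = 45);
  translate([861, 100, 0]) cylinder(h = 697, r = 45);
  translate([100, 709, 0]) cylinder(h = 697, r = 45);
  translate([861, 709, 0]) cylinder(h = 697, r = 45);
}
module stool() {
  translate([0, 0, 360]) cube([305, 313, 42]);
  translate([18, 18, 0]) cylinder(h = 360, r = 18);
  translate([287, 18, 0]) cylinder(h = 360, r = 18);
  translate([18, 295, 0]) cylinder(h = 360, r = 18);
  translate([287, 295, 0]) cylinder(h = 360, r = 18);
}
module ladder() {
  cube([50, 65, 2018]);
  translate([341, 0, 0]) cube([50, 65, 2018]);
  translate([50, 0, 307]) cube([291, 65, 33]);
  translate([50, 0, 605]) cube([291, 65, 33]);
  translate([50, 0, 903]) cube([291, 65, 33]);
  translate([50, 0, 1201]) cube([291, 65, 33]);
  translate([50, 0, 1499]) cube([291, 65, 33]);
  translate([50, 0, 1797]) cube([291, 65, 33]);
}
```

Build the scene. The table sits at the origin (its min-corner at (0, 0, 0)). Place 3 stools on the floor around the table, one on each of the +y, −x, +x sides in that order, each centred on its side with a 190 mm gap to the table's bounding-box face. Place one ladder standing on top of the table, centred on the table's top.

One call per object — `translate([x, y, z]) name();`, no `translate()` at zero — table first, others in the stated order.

table();
translate([328, 999, 0]) stool();
translate([-495, 248, 0]) stool();
translate([1151, 248, 0]) stool();
translate([285, 372, 727]) ladder();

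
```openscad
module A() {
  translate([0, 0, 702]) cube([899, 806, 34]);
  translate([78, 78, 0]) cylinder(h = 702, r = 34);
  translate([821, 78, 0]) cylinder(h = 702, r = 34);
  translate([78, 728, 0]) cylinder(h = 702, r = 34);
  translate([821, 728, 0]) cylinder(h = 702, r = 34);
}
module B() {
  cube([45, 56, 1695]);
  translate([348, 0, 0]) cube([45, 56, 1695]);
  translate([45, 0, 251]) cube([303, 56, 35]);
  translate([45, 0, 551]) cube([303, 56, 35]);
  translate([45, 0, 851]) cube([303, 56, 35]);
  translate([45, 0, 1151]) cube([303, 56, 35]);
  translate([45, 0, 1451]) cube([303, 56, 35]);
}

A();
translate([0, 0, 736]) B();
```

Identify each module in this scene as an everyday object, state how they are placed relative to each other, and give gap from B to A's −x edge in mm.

A is a table. B is a ladder. The ladder is on top of the table. The gap from the ladder to the table's −x edge is 0 mm.

The ladder's min-x is at 0; the table's min-x is 0; gap = 0 mm.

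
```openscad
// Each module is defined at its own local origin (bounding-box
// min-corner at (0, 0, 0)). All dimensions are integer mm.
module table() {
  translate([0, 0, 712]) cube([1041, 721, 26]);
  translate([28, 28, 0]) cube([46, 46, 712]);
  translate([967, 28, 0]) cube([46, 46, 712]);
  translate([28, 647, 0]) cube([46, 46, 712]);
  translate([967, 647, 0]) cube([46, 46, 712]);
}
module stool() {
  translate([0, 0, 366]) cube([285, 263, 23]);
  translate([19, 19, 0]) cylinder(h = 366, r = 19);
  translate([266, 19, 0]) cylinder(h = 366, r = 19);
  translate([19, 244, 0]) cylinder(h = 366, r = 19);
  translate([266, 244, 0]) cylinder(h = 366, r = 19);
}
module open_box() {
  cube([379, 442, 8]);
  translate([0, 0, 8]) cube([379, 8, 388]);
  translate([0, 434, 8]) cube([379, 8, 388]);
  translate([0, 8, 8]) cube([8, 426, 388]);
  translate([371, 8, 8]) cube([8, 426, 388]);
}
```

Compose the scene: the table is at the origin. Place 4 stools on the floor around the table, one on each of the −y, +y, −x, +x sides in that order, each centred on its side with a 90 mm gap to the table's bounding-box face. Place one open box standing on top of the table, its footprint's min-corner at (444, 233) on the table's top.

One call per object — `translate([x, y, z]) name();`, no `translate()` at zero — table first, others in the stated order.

table();
translate([378, -353, 0]) stool();
translate([378, 811, 0]) stool();
translate([-375, 229, 0]) stool();
translate([1131, 229, 0]) stool();
translate([444, 233, 738]) open_box();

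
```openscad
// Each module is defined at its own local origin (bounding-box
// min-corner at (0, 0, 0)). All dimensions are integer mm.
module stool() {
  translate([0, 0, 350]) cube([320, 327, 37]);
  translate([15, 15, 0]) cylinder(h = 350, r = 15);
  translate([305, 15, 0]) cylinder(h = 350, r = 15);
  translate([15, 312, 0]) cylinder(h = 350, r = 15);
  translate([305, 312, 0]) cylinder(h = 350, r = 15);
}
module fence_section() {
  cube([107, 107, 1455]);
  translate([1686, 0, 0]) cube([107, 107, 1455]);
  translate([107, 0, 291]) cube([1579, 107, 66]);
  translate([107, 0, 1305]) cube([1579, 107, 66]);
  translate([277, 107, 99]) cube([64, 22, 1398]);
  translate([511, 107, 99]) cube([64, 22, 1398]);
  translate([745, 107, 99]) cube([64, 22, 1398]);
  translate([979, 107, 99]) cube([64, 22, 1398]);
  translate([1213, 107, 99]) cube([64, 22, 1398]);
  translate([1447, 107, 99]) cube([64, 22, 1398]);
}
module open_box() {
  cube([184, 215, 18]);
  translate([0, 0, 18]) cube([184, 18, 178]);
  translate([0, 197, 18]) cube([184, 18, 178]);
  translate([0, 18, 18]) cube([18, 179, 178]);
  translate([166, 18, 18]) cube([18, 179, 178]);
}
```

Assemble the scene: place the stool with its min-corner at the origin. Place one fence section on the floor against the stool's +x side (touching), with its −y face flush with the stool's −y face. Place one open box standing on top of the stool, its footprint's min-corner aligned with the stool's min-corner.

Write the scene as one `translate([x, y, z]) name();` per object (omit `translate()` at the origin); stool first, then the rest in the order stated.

stool();
translate([320, 0, 0]) fence_section();
translate([0, 0, 387]) open_box();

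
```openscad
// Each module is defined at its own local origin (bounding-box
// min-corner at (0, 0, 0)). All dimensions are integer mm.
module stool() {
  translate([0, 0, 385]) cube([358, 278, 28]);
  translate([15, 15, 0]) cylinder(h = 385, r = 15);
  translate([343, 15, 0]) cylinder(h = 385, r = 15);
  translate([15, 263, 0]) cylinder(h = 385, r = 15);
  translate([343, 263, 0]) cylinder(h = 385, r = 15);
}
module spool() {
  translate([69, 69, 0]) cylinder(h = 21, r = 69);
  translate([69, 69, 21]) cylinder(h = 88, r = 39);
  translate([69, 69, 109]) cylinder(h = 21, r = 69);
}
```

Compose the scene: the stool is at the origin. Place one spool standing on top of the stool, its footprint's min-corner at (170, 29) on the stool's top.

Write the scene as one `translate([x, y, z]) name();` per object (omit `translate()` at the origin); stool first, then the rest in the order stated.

stool();
translate([170, 29, 413]) spool();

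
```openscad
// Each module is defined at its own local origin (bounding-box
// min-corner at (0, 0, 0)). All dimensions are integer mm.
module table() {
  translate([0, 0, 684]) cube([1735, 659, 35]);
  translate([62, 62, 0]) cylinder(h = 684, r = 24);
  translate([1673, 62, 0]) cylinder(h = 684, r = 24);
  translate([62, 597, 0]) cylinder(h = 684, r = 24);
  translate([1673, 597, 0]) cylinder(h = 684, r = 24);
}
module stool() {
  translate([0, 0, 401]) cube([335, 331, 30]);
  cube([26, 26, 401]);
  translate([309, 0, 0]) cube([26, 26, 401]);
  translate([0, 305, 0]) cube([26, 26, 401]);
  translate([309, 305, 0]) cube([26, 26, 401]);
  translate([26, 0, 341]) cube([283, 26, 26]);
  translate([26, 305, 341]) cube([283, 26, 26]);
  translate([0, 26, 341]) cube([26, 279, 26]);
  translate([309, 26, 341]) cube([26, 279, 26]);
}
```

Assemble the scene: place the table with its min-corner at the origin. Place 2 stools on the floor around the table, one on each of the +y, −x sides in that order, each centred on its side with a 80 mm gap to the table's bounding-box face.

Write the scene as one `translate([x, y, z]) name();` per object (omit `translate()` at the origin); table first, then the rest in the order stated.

table();
translate([700, 739, 0]) stool();
translate([-415, 164, 0]) stool();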